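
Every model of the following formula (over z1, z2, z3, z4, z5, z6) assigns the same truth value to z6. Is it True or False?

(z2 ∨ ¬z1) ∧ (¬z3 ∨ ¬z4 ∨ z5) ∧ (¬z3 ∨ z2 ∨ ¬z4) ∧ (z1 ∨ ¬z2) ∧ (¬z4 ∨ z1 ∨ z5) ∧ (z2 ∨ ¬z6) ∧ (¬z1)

False

Suppose z6 = True.
Unit clause (z2) forces z2 = True.
Unit clause (z1) forces z1 = True.
That conflicts with the unit clause (¬z1).
So every satisfying assignment has z6 = False.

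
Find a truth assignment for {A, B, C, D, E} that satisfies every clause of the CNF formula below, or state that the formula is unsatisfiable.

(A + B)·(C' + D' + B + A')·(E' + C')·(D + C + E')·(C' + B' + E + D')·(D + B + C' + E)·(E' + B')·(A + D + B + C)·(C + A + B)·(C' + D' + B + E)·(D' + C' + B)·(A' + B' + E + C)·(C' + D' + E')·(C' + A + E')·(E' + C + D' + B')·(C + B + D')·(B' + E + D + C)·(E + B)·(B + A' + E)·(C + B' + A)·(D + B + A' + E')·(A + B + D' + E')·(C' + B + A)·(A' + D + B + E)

Case A = 0:
(B) alone gives B = 1.
(E') alone gives E = 0.
(C) alone gives C = 1.
(D') alone gives D = 0.
All clauses are satisfied.

A=0, B=1, C=1, D=0, E=0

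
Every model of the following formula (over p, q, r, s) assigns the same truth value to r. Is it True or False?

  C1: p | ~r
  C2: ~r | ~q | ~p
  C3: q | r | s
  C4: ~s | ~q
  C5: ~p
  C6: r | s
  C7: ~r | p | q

Suppose r = 1.
(p) alone gives p = 1.
But (~p) is also a unit clause — contradiction.
So every satisfying assignment has r = False.

False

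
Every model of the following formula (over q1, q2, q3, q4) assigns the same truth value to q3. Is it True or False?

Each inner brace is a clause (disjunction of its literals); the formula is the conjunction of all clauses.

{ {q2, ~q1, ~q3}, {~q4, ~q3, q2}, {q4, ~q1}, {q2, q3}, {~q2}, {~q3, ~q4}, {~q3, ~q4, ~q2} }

Suppose q3 = 0.
The clause (q2) is unit, so q2 = 1.
That conflicts with the unit clause (~q2).
So every satisfying assignment has q3 = True.

True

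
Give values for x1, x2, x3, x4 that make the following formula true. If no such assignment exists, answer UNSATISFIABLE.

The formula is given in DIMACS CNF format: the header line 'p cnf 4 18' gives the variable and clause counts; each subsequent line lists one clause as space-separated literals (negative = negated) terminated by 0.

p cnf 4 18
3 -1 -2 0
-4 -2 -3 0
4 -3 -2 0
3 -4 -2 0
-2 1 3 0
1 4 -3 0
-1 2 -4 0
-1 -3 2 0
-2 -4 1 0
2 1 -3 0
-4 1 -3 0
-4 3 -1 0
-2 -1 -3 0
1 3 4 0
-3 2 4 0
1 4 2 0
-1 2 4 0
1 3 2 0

UNSATISFIABLE

Try x3 = True.
Try x4 = False.
(¬x2) alone gives x2 = False.
That conflicts with the unit clause (x2).
So x4 must be the other value — set x4 = True.
(¬x2) alone gives x2 = False.
(¬x1) alone gives x1 = False.
That conflicts with the unit clause (x1).
Either choice for x4 ends in contradiction.
So x3 must be the other value — set x3 = False.
Try x1 = False.
(¬x2) alone gives x2 = False.
That conflicts with the unit clause (x2).
So x1 must be the other value — set x1 = True.
(¬x2) alone gives x2 = False.
(¬x4) alone gives x4 = False.
That conflicts with the unit clause (x4).
Either choice for x1 ends in contradiction.
Either choice for x3 ends in contradiction.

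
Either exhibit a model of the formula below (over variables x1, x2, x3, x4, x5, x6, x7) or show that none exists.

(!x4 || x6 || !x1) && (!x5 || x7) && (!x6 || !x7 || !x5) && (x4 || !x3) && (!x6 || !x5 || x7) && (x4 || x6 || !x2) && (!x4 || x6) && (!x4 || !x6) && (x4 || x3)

Case x5 = false:
Case x4 = true:
(x6) alone gives x6 = true.
But (!x6) is also a unit clause — contradiction.
Backtrack on x4: now try x4 = false.
(!x3) alone gives x3 = false.
But (x3) is also a unit clause — contradiction.
Neither x4 = true nor x4 = false works.
Backtrack on x5: now try x5 = true.
(x7) alone gives x7 = true.
(!x6) alone gives x6 = false.
(!x4) alone gives x4 = false.
(!x3) alone gives x3 = false.
But (x3) is also a unit clause — contradiction.
Neither x5 = true nor x5 = false works.

UNSATISFIABLE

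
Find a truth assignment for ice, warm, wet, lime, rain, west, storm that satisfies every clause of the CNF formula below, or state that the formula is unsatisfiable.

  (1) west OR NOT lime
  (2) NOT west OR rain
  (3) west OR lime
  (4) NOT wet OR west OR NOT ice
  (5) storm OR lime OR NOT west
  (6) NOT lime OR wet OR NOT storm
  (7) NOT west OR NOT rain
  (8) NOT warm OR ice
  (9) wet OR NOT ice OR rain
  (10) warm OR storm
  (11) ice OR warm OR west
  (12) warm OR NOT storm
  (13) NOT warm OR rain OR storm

Suppose west = true.
Unit clause (rain) forces rain = true.
But (NOT rain) is also a unit clause — contradiction.
Undo west and try west = false.
Unit clause (NOT lime) forces lime = false.
But (lime) is also a unit clause — contradiction.
Both values of west lead to a conflict.

UNSATISFIABLE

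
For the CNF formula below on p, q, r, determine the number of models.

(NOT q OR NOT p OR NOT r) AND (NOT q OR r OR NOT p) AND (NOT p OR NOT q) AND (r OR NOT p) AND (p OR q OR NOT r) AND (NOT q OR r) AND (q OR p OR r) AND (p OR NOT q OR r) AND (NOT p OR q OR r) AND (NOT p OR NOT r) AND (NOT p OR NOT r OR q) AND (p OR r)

1

There are 2^3 = 8 truth assignments over (p, q, r).
Check each against the 12 clauses (columns in the order p, q, r):
  F F F  ✗ fails (q OR p OR r)
  F F T  ✗ fails (p OR q OR NOT r)
  F T F  ✗ fails (NOT q OR r)
  F T T  ✓ satisfies all
  T F F  ✗ fails (r OR NOT p)
  T F T  ✗ fails (NOT p OR NOT r)
  T T F  ✗ fails (NOT q OR r OR NOT p)
  T T T  ✗ fails (NOT q OR NOT p OR NOT r)
1 of the 8 rows is a model.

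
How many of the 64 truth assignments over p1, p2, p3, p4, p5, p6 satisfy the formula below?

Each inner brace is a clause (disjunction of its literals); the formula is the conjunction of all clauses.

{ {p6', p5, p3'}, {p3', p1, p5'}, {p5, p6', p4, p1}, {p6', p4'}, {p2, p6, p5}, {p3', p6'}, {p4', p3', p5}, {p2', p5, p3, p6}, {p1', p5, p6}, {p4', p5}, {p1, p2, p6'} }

18

There are 2^6 = 64 truth assignments over (p1, p2, p3, p4, p5, p6).
Split on p4. With p4 = 1, the clauses containing p4 are satisfied and p4' drops from the rest; 6 of the 2^5 = 32 assignments to the other variables satisfy what remains.
With p4 = 0, by the same count on the reduced clause set, 12 assignments work.
(One model: p1=F, p2=F, p3=F, p4=F, p5=T, p6=F.)
Total: 6 + 12 = 18.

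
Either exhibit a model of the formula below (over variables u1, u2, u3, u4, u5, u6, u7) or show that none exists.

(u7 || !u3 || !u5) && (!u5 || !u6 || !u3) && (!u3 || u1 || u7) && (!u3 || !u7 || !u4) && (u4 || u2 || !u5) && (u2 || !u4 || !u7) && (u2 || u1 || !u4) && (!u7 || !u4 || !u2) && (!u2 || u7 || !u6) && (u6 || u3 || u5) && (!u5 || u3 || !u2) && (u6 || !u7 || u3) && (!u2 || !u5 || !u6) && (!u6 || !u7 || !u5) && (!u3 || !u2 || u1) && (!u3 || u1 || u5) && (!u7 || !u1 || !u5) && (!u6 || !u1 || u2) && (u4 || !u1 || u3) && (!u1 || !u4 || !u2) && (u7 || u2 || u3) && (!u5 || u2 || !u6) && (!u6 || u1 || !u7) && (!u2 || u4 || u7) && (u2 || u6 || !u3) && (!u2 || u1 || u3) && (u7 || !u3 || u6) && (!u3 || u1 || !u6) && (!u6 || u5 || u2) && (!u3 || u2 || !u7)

Suppose u7 = true.
Suppose u3 = true.
Unit clause (!u4) forces u4 = false.
Unit clause (u2) forces u2 = true.
Unit clause (u1) forces u1 = true.
Unit clause (!u5) forces u5 = false.
Every clause is now satisfied; u6 is unconstrained.

u1: true; u2: true; u3: true; u4: false; u5: false; u6: true; u7: true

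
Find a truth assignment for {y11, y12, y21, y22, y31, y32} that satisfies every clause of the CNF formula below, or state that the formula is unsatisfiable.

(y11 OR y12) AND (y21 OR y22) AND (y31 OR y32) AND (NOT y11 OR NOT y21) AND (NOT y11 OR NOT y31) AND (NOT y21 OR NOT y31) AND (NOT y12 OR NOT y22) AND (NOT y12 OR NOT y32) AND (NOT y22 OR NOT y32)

UNSATISFIABLE

Try y11 = true.
From the singleton clause (NOT y21), y21 = false.
From the singleton clause (y22), y22 = true.
From the singleton clause (NOT y31), y31 = false.
From the singleton clause (y32), y32 = true.
Now (NOT y32) is unsatisfied and unit — conflict.
Undo y11 and try y11 = false.
From the singleton clause (y12), y12 = true.
From the singleton clause (NOT y22), y22 = false.
From the singleton clause (y21), y21 = true.
From the singleton clause (NOT y31), y31 = false.
From the singleton clause (y32), y32 = true.
Now (NOT y32) is unsatisfied and unit — conflict.
Either choice for y11 ends in contradiction.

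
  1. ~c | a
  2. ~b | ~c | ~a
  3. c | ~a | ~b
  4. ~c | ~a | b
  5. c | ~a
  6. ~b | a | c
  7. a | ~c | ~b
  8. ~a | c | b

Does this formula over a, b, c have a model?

Suppose c = 0.
Unit clause (~a) forces a = 0.
Unit clause (~b) forces b = 0.
Every clause now holds.
A satisfying assignment: a: 0, b: 0, c: 0.

Satisfiable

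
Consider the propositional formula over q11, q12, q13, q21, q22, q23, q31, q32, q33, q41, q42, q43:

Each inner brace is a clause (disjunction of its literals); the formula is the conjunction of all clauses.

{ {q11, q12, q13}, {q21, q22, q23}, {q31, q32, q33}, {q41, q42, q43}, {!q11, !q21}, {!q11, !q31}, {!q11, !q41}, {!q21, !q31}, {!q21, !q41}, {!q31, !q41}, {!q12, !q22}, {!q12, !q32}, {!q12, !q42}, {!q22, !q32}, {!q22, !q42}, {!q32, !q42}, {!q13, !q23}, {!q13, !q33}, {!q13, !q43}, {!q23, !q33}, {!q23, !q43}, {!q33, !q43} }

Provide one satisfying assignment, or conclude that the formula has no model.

UNSATISFIABLE

Branch on q11: set q11 = false.
Branch on q12: set q12 = true.
(!q22) alone gives q22 = false.
(!q32) alone gives q32 = false.
(!q42) alone gives q42 = false.
Branch on q21: set q21 = true.
(!q31) alone gives q31 = false.
(q33) alone gives q33 = true.
(!q41) alone gives q41 = false.
(q43) alone gives q43 = true.
Now (!q43) is unsatisfied and unit — conflict.
Backtrack on q21: now try q21 = false.
(q23) alone gives q23 = true.
(!q13) alone gives q13 = false.
(!q33) alone gives q33 = false.
(q31) alone gives q31 = true.
(!q41) alone gives q41 = false.
(q43) alone gives q43 = true.
Now (!q43) is unsatisfied and unit — conflict.
Neither q21 = true nor q21 = false works.
Backtrack on q12: now try q12 = false.
(q13) alone gives q13 = true.
(!q23) alone gives q23 = false.
(!q33) alone gives q33 = false.
(!q43) alone gives q43 = false.
Branch on q21: set q21 = true.
(!q31) alone gives q31 = false.
(q32) alone gives q32 = true.
(!q41) alone gives q41 = false.
(q42) alone gives q42 = true.
Now (!q42) is unsatisfied and unit — conflict.
Backtrack on q21: now try q21 = false.
(q22) alone gives q22 = true.
(!q32) alone gives q32 = false.
(q31) alone gives q31 = true.
(!q41) alone gives q41 = false.
(q42) alone gives q42 = true.
Now (!q42) is unsatisfied and unit — conflict.
Neither q21 = true nor q21 = false works.
Neither q12 = true nor q12 = false works.
Backtrack on q11: now try q11 = true.
(!q21) alone gives q21 = false.
(!q31) alone gives q31 = false.
(!q41) alone gives q41 = false.
Branch on q22: set q22 = true.
(!q12) alone gives q12 = false.
(!q32) alone gives q32 = false.
(q33) alone gives q33 = true.
(!q42) alone gives q42 = false.
(q43) alone gives q43 = true.
Now (!q43) is unsatisfied and unit — conflict.
Backtrack on q22: now try q22 = false.
(q23) alone gives q23 = true.
(!q13) alone gives q13 = false.
(!q33) alone gives q33 = false.
(q32) alone gives q32 = true.
(!q12) alone gives q12 = false.
(!q42) alone gives q42 = false.
(q43) alone gives q43 = true.
Now (!q43) is unsatisfied and unit — conflict.
Neither q22 = true nor q22 = false works.
Neither q11 = true nor q11 = false works.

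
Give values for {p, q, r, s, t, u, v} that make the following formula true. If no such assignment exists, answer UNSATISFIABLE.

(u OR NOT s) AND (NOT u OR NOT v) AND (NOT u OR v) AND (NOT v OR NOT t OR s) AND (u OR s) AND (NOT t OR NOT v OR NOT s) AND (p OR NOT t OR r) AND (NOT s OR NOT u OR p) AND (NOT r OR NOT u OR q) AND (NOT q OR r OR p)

Case u = true:
Unit clause (NOT v) forces v = false.
But (v) is also a unit clause — contradiction.
So u must be the other value — set u = false.
Unit clause (NOT s) forces s = false.
But (s) is also a unit clause — contradiction.
Both values of u lead to a conflict.

UNSATISFIABLE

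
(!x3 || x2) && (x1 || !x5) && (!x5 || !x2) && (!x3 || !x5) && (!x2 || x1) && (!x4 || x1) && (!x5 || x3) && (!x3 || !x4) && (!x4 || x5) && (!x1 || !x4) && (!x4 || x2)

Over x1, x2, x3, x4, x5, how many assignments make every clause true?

4

There are 2^5 = 32 truth assignments over (x1, x2, x3, x4, x5).
Split on x4. With x4 = true, the clauses containing x4 are satisfied and !x4 drops from the rest; 0 of the 2^4 = 16 assignments to the other variables satisfy what remains.
With x4 = false, by the same count on the reduced clause set, 4 assignments work.
Total: 0 + 4 = 4.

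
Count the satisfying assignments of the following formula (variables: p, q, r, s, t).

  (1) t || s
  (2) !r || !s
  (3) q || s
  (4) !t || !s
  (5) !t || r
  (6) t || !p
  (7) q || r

There are 2^5 = 32 truth assignments over (p, q, r, s, t).
Split on r. With r = true, the clauses containing r are satisfied and !r drops from the rest; 2 of the 2^4 = 16 assignments to the other variables satisfy what remains.
With r = false, by the same count on the reduced clause set, 1 assignment works.
Total: 2 + 1 = 3.

3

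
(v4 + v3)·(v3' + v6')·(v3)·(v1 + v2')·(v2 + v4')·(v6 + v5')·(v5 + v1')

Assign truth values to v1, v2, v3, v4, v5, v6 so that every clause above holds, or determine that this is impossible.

From the singleton clause (v3), v3 = 1.
From the singleton clause (v6'), v6 = 0.
From the singleton clause (v5'), v5 = 0.
From the singleton clause (v1'), v1 = 0.
From the singleton clause (v2'), v2 = 0.
From the singleton clause (v4'), v4 = 0.
Every clause now holds.

v1=0, v2=0, v3=1, v4=0, v5=0, v6=0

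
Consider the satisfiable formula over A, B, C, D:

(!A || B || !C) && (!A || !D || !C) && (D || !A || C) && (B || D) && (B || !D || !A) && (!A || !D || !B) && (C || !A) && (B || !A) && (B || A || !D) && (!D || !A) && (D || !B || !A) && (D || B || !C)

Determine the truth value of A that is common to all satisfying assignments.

False

Suppose A = true.
Unit clause (C) forces C = true.
Unit clause (B) forces B = true.
Unit clause (!D) forces D = false.
But (D) is also a unit clause — contradiction.
So every satisfying assignment has A = False.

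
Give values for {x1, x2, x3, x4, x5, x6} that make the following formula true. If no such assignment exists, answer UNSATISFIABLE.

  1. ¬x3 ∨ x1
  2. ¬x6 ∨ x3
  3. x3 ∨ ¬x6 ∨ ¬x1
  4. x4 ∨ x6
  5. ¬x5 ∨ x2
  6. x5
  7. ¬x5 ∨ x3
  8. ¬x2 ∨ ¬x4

The clause (x5) is unit, so x5 = True.
The clause (x2) is unit, so x2 = True.
The clause (x3) is unit, so x3 = True.
The clause (x1) is unit, so x1 = True.
The clause (¬x4) is unit, so x4 = False.
The clause (x6) is unit, so x6 = True.
Every clause now holds.

x1: True,  x2: True,  x3: True,  x4: False,  x5: True,  x6: True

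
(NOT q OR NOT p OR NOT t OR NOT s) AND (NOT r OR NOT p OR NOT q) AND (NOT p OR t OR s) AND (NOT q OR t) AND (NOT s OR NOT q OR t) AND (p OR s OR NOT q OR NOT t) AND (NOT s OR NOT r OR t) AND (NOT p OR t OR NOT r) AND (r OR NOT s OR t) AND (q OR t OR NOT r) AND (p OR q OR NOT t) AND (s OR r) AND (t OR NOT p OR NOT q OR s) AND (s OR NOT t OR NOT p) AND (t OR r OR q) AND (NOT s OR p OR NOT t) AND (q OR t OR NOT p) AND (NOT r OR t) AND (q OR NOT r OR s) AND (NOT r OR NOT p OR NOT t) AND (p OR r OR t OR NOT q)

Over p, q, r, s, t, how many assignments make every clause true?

1

There are 2^5 = 32 truth assignments over (p, q, r, s, t).
Split on r. With r = true, the clauses containing r are satisfied and NOT r drops from the rest; 0 of the 2^4 = 16 assignments to the other variables satisfy what remains.
With r = false, by the same count on the reduced clause set, 1 assignment works.
(One model: p=T, q=F, r=F, s=T, t=T.)
Total: 0 + 1 = 1.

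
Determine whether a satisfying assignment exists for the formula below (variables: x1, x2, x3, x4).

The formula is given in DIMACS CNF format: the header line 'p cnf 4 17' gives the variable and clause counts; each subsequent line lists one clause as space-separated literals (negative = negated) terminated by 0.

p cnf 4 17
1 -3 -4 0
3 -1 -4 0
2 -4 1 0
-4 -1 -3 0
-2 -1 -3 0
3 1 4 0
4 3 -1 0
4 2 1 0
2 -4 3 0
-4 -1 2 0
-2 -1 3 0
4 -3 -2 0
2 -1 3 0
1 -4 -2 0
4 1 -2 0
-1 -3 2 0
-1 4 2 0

Unsatisfiable

Suppose x1 = True.
Suppose x3 = True.
From the singleton clause (¬x4), x4 = False.
From the singleton clause (¬x2), x2 = False.
Now (x2) is unsatisfied and unit — conflict.
So x3 must be the other value — set x3 = False.
From the singleton clause (¬x4), x4 = False.
Now (x4) is unsatisfied and unit — conflict.
Either choice for x3 ends in contradiction.
So x1 must be the other value — set x1 = False.
Suppose x3 = False.
From the singleton clause (x4), x4 = True.
From the singleton clause (x2), x2 = True.
Now (¬x2) is unsatisfied and unit — conflict.
So x3 must be the other value — set x3 = True.
From the singleton clause (¬x4), x4 = False.
From the singleton clause (x2), x2 = True.
Now (¬x2) is unsatisfied and unit — conflict.
Either choice for x3 ends in contradiction.
Either choice for x1 ends in contradiction.
No assignment satisfies every clause.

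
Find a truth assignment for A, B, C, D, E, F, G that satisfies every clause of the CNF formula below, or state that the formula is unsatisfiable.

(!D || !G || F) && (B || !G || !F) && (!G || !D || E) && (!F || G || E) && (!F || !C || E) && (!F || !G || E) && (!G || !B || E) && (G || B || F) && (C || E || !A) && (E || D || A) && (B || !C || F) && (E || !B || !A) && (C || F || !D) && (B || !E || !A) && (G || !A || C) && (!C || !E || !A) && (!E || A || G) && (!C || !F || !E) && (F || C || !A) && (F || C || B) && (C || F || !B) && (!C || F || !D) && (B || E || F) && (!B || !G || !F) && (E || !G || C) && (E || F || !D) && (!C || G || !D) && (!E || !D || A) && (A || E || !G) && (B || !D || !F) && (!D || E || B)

Case D = false:
Case E = true:
Case B = true:
Case C = true:
(!A) alone gives A = false.
(G) alone gives G = true.
(!F) alone gives F = false.
This assignment satisfies each clause.

A ↦ false; B ↦ true; C ↦ true; D ↦ false; E ↦ true; F ↦ false; G ↦ true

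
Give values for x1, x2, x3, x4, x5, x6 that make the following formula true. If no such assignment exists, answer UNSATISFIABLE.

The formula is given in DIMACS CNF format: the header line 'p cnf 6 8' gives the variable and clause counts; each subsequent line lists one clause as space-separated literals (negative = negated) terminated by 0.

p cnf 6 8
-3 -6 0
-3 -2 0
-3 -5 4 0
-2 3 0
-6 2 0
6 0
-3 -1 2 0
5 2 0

From the singleton clause (x6), x6 = True.
From the singleton clause (¬x3), x3 = False.
From the singleton clause (¬x2), x2 = False.
That conflicts with the unit clause (x2).

UNSATISFIABLE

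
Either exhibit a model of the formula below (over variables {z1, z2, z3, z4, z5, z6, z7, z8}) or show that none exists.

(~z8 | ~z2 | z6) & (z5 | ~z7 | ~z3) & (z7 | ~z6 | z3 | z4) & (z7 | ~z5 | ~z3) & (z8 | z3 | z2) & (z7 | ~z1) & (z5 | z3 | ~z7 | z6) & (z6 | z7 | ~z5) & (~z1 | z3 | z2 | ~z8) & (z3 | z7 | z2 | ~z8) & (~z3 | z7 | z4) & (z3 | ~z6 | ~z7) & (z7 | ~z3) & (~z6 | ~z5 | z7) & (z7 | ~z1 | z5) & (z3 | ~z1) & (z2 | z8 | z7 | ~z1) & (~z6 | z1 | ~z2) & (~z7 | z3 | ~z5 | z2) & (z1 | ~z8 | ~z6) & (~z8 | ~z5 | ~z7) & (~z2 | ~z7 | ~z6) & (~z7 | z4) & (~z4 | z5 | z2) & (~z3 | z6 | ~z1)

z1=0,  z2=1,  z3=0,  z4=1,  z5=1,  z6=0,  z7=1,  z8=0

Branch on z7: set z7 = 1.
Unit clause (z4) forces z4 = 1.
Branch on z5: set z5 = 1.
Unit clause (~z8) forces z8 = 0.
Branch on z3: set z3 = 0.
Unit clause (z2) forces z2 = 1.
Unit clause (~z6) forces z6 = 0.
Unit clause (~z1) forces z1 = 0.
Every clause now holds.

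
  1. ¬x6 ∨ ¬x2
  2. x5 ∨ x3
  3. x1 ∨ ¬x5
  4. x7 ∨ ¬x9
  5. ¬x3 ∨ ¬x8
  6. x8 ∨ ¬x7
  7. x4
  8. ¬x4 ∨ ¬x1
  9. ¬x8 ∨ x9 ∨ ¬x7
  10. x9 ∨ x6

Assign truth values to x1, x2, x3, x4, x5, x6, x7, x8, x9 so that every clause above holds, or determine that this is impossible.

x1 ↦ False,  x2 ↦ False,  x3 ↦ True,  x4 ↦ True,  x5 ↦ False,  x6 ↦ True,  x7 ↦ False,  x8 ↦ False,  x9 ↦ False

(x4) alone gives x4 = True.
(¬x1) alone gives x1 = False.
(¬x5) alone gives x5 = False.
(x3) alone gives x3 = True.
(¬x8) alone gives x8 = False.
(¬x7) alone gives x7 = False.
(¬x9) alone gives x9 = False.
(x6) alone gives x6 = True.
(¬x2) alone gives x2 = False.
Every clause now holds.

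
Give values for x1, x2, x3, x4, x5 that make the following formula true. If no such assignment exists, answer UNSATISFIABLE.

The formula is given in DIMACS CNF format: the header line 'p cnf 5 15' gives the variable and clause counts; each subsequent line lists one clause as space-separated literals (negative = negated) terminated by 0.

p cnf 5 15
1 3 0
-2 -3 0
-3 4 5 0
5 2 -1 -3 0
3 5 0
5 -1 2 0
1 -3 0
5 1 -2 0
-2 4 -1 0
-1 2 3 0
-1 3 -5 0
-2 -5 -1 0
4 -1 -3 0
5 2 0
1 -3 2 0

Case x1 = True:
Case x2 = False:
(x5) alone gives x5 = True.
(x3) alone gives x3 = True.
(x4) alone gives x4 = True.
Every clause now holds.

x1=True,  x2=False,  x3=True,  x4=True,  x5=True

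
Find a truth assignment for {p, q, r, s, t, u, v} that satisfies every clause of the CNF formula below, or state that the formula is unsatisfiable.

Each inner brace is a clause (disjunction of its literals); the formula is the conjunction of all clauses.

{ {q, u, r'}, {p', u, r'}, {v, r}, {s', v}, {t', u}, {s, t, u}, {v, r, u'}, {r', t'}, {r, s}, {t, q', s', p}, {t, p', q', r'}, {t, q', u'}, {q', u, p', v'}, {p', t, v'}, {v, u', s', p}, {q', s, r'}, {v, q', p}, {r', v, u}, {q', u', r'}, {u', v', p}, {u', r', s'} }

p: 0, q: 0, r: 0, s: 1, t: 0, u: 0, v: 1

Try v = 1.
Try t = 0.
Unit clause (p') forces p = 0.
Unit clause (u') forces u = 0.
Unit clause (s) forces s = 1.
Unit clause (q') forces q = 0.
Unit clause (r') forces r = 0.
All clauses are satisfied.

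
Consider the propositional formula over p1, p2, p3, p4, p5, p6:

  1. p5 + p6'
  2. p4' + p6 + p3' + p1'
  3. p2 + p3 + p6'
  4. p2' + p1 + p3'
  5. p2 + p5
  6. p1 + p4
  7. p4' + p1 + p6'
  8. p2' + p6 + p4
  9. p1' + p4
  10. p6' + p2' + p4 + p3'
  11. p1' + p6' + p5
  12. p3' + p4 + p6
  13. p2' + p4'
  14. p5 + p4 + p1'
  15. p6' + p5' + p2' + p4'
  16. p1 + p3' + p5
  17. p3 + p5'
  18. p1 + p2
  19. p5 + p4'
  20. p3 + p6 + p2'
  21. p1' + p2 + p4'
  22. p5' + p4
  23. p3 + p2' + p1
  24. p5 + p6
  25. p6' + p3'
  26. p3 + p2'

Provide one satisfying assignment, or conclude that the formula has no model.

Suppose p5 = 1.
(p3) alone gives p3 = 1.
(p4) alone gives p4 = 1.
(p2') alone gives p2 = 0.
(p1) alone gives p1 = 1.
That conflicts with the unit clause (p1').
So p5 must be the other value — set p5 = 0.
(p6') alone gives p6 = 0.
That conflicts with the unit clause (p6).
Both values of p5 lead to a conflict.

UNSATISFIABLE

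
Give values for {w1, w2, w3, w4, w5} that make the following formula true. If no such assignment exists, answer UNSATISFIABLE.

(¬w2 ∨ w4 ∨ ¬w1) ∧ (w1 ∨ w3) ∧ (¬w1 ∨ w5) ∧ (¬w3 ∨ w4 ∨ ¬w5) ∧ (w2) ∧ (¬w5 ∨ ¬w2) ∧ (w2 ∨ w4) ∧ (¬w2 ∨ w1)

UNSATISFIABLE

From the singleton clause (w2), w2 = True.
From the singleton clause (¬w5), w5 = False.
From the singleton clause (¬w1), w1 = False.
That conflicts with the unit clause (w1).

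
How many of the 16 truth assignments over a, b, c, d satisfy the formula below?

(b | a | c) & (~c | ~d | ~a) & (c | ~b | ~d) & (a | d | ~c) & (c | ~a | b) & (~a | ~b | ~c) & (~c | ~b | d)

5

There are 2^4 = 16 truth assignments over (a, b, c, d).
Split on b. With b = 1, the clauses containing b are satisfied and ~b drops from the rest; 3 of the 2^3 = 8 assignments to the other variables satisfy what remains.
With b = 0, by the same count on the reduced clause set, 2 assignments work.
(One model: a=F, b=F, c=T, d=T.)
Total: 3 + 2 = 5.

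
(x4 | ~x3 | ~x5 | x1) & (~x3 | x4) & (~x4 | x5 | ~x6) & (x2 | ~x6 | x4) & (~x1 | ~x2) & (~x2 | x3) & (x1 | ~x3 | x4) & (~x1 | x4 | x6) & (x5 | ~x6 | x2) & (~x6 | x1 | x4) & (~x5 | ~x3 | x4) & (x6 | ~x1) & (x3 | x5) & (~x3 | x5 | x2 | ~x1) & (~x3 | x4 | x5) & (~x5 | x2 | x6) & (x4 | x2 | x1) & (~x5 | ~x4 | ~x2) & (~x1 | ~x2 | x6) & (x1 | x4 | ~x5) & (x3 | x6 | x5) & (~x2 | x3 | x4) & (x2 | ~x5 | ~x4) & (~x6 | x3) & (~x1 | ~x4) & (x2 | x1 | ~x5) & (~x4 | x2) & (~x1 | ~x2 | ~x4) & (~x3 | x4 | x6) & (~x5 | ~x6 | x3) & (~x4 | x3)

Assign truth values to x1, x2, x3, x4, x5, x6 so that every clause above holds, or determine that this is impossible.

Suppose x3 = 1.
From the singleton clause (x4), x4 = 1.
From the singleton clause (~x1), x1 = 0.
From the singleton clause (x2), x2 = 1.
From the singleton clause (~x5), x5 = 0.
From the singleton clause (~x6), x6 = 0.
All clauses are satisfied.

x1: 0; x2: 1; x3: 1; x4: 1; x5: 0; x6: 0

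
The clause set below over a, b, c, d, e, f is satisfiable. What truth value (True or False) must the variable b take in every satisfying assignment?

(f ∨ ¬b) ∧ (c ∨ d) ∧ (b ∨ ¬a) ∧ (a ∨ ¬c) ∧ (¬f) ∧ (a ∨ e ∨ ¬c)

False

Suppose b = True.
(f) alone gives f = True.
That conflicts with the unit clause (¬f).
So every satisfying assignment has b = False.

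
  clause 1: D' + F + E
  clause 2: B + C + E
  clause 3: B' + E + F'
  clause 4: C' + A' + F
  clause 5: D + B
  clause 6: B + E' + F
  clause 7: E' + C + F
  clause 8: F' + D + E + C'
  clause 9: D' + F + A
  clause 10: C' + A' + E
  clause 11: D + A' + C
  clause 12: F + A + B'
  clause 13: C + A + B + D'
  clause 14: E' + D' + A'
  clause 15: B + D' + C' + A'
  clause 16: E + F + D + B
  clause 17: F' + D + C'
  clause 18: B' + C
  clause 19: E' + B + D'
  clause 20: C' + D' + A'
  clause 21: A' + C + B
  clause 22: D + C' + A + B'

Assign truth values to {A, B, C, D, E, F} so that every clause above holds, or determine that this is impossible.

A: 0,  B: 0,  C: 1,  D: 1,  E: 0,  F: 1

Try D = 1.
Try F = 1.
Try B = 0.
(E') alone gives E = 0.
(C) alone gives C = 1.
(A') alone gives A = 0.
All clauses are satisfied.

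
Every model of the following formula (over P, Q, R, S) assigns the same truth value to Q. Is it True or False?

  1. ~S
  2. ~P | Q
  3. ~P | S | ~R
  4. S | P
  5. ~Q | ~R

Suppose Q = 0.
(~S) alone gives S = 0.
(~P) alone gives P = 0.
That conflicts with the unit clause (P).
So every satisfying assignment has Q = True.

True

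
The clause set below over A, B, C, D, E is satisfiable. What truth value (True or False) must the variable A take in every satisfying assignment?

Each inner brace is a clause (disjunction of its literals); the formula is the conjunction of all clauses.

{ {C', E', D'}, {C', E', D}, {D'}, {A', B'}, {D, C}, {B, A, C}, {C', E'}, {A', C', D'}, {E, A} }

Suppose A = 0.
The clause (D') is unit, so D = 0.
The clause (C) is unit, so C = 1.
The clause (E') is unit, so E = 0.
But (E) is also a unit clause — contradiction.
So every satisfying assignment has A = True.

True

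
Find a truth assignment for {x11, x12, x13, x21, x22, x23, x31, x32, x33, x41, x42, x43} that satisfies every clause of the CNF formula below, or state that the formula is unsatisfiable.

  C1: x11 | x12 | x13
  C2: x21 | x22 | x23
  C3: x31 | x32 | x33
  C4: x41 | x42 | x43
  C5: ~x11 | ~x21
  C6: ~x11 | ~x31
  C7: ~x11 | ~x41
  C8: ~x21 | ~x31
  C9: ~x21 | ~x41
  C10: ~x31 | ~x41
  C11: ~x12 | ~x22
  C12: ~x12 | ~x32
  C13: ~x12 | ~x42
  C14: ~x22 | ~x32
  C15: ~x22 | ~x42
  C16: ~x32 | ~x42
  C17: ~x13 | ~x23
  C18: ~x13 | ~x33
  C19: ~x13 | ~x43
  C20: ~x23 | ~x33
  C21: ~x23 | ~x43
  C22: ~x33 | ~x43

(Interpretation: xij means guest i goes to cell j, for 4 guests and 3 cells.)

Try x11 = 0.
Try x12 = 1.
Unit clause (~x22) forces x22 = 0.
Unit clause (~x32) forces x32 = 0.
Unit clause (~x42) forces x42 = 0.
Try x21 = 1.
Unit clause (~x31) forces x31 = 0.
Unit clause (x33) forces x33 = 1.
Unit clause (~x41) forces x41 = 0.
Unit clause (x43) forces x43 = 1.
That conflicts with the unit clause (~x43).
Undo x21 and try x21 = 0.
Unit clause (x23) forces x23 = 1.
Unit clause (~x13) forces x13 = 0.
Unit clause (~x33) forces x33 = 0.
Unit clause (x31) forces x31 = 1.
Unit clause (~x41) forces x41 = 0.
Unit clause (x43) forces x43 = 1.
That conflicts with the unit clause (~x43).
Neither x21 = 1 nor x21 = 0 works.
Undo x12 and try x12 = 0.
Unit clause (x13) forces x13 = 1.
Unit clause (~x23) forces x23 = 0.
Unit clause (~x33) forces x33 = 0.
Unit clause (~x43) forces x43 = 0.
Try x21 = 1.
Unit clause (~x31) forces x31 = 0.
Unit clause (x32) forces x32 = 1.
Unit clause (~x41) forces x41 = 0.
Unit clause (x42) forces x42 = 1.
That conflicts with the unit clause (~x42).
Undo x21 and try x21 = 0.
Unit clause (x22) forces x22 = 1.
Unit clause (~x32) forces x32 = 0.
Unit clause (x31) forces x31 = 1.
Unit clause (~x41) forces x41 = 0.
Unit clause (x42) forces x42 = 1.
That conflicts with the unit clause (~x42).
Neither x21 = 1 nor x21 = 0 works.
Neither x12 = 1 nor x12 = 0 works.
Undo x11 and try x11 = 1.
Unit clause (~x21) forces x21 = 0.
Unit clause (~x31) forces x31 = 0.
Unit clause (~x41) forces x41 = 0.
Try x22 = 1.
Unit clause (~x12) forces x12 = 0.
Unit clause (~x32) forces x32 = 0.
Unit clause (x33) forces x33 = 1.
Unit clause (~x42) forces x42 = 0.
Unit clause (x43) forces x43 = 1.
That conflicts with the unit clause (~x43).
Undo x22 and try x22 = 0.
Unit clause (x23) forces x23 = 1.
Unit clause (~x13) forces x13 = 0.
Unit clause (~x33) forces x33 = 0.
Unit clause (x32) forces x32 = 1.
Unit clause (~x12) forces x12 = 0.
Unit clause (~x42) forces x42 = 0.
Unit clause (x43) forces x43 = 1.
That conflicts with the unit clause (~x43).
Neither x22 = 1 nor x22 = 0 works.
Neither x11 = 1 nor x11 = 0 works.

UNSATISFIABLE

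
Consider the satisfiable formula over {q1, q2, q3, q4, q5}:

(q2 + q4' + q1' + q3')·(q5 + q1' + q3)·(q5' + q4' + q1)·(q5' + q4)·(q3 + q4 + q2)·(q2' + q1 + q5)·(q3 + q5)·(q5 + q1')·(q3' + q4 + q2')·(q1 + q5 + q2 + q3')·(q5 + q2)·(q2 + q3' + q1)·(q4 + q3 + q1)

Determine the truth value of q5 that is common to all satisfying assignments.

True

Suppose q5 = 0.
(q3) alone gives q3 = 1.
(q1') alone gives q1 = 0.
(q2') alone gives q2 = 0.
That conflicts with the unit clause (q2).
So every satisfying assignment has q5 = True.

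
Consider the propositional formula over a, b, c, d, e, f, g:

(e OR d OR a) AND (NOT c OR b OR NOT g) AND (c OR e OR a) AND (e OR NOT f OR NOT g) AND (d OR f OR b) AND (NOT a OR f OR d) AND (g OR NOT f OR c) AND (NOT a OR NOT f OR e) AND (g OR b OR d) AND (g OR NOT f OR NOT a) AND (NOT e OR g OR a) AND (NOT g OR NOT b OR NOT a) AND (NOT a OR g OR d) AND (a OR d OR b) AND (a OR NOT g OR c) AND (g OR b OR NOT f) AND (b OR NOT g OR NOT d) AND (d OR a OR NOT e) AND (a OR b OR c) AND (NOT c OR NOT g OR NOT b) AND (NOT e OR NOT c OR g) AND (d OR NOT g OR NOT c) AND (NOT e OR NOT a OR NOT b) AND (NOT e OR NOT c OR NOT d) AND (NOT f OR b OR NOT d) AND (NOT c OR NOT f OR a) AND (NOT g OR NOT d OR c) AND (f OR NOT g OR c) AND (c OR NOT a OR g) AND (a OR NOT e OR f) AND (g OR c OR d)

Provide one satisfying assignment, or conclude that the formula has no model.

a=true, b=false, c=false, d=false, e=true, f=true, g=true

Case e = true:
Case g = true:
Case c = false:
From the singleton clause (a), a = true.
From the singleton clause (NOT b), b = false.
From the singleton clause (NOT d), d = false.
From the singleton clause (f), f = true.
All clauses are satisfied.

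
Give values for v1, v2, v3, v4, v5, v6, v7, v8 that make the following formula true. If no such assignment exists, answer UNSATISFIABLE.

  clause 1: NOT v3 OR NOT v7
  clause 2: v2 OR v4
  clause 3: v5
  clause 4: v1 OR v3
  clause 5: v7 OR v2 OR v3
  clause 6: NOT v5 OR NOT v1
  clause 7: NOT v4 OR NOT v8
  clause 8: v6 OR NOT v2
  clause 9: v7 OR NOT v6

v1 ↦ false, v2 ↦ false, v3 ↦ true, v4 ↦ true, v5 ↦ true, v6 ↦ false, v7 ↦ false, v8 ↦ false

The clause (v5) is unit, so v5 = true.
The clause (NOT v1) is unit, so v1 = false.
The clause (v3) is unit, so v3 = true.
The clause (NOT v7) is unit, so v7 = false.
The clause (NOT v6) is unit, so v6 = false.
The clause (NOT v2) is unit, so v2 = false.
The clause (v4) is unit, so v4 = true.
The clause (NOT v8) is unit, so v8 = false.
Every clause now holds.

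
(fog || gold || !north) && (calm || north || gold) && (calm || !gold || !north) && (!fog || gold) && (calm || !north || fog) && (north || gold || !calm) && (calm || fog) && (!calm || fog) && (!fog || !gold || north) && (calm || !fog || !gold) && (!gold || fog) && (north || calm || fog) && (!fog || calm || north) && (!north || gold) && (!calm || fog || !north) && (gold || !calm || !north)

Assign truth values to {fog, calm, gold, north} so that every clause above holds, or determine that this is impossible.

Suppose fog = true.
The clause (gold) is unit, so gold = true.
The clause (north) is unit, so north = true.
The clause (calm) is unit, so calm = true.
Every clause now holds.

fog=true,  calm=true,  gold=true,  north=true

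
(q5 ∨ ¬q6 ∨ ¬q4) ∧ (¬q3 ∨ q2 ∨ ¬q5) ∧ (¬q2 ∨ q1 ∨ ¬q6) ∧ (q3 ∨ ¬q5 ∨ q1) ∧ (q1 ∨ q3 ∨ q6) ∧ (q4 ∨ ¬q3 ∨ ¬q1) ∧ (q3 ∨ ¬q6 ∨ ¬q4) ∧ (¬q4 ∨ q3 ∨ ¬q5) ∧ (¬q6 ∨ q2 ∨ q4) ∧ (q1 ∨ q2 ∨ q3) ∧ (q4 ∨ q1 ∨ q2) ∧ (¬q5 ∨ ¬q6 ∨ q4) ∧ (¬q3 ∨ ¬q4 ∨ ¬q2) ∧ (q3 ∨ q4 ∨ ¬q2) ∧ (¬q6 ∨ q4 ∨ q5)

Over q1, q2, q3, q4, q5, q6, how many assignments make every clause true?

8

There are 2^6 = 64 truth assignments over (q1, q2, q3, q4, q5, q6).
Split on q6. With q6 = True, the clauses containing q6 are satisfied and ¬q6 drops from the rest; 0 of the 2^5 = 32 assignments to the other variables satisfy what remains.
With q6 = False, by the same count on the reduced clause set, 8 assignments work.
(One model: q1=F, q2=F, q3=T, q4=T, q5=F, q6=F.)
Total: 0 + 8 = 8.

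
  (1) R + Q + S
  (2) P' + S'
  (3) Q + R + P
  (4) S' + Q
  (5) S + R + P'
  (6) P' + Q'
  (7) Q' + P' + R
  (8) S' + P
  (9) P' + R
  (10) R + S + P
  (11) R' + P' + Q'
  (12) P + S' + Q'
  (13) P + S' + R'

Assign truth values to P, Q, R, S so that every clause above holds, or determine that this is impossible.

P: 1,  Q: 0,  R: 1,  S: 0

Try P = 1.
(S') alone gives S = 0.
(R) alone gives R = 1.
(Q') alone gives Q = 0.
This assignment satisfies each clause.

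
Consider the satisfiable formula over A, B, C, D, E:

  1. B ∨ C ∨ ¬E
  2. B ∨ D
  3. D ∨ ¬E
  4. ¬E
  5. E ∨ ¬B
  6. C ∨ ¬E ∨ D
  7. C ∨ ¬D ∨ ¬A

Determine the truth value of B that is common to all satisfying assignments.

False

Suppose B = True.
(¬E) alone gives E = False.
But (E) is also a unit clause — contradiction.
So every satisfying assignment has B = False.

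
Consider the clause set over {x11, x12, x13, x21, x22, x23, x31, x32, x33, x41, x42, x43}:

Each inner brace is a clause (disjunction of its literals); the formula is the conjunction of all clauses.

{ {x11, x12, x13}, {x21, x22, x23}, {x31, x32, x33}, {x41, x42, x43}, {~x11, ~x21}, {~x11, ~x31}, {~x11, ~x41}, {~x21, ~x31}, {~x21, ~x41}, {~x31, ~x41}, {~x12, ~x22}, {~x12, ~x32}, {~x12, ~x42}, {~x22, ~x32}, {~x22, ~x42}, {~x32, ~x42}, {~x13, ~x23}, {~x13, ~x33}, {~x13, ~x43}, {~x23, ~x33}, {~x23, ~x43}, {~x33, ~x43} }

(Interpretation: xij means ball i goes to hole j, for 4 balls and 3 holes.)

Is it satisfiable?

Suppose x11 = 0.
Suppose x12 = 1.
Unit clause (~x22) forces x22 = 0.
Unit clause (~x32) forces x32 = 0.
Unit clause (~x42) forces x42 = 0.
Suppose x21 = 1.
Unit clause (~x31) forces x31 = 0.
Unit clause (x33) forces x33 = 1.
Unit clause (~x41) forces x41 = 0.
Unit clause (x43) forces x43 = 1.
But (~x43) is also a unit clause — contradiction.
Backtrack on x21: now try x21 = 0.
Unit clause (x23) forces x23 = 1.
Unit clause (~x13) forces x13 = 0.
Unit clause (~x33) forces x33 = 0.
Unit clause (x31) forces x31 = 1.
Unit clause (~x41) forces x41 = 0.
Unit clause (x43) forces x43 = 1.
But (~x43) is also a unit clause — contradiction.
Neither x21 = 1 nor x21 = 0 works.
Backtrack on x12: now try x12 = 0.
Unit clause (x13) forces x13 = 1.
Unit clause (~x23) forces x23 = 0.
Unit clause (~x33) forces x33 = 0.
Unit clause (~x43) forces x43 = 0.
Suppose x21 = 1.
Unit clause (~x31) forces x31 = 0.
Unit clause (x32) forces x32 = 1.
Unit clause (~x41) forces x41 = 0.
Unit clause (x42) forces x42 = 1.
But (~x42) is also a unit clause — contradiction.
Backtrack on x21: now try x21 = 0.
Unit clause (x22) forces x22 = 1.
Unit clause (~x32) forces x32 = 0.
Unit clause (x31) forces x31 = 1.
Unit clause (~x41) forces x41 = 0.
Unit clause (x42) forces x42 = 1.
But (~x42) is also a unit clause — contradiction.
Neither x21 = 1 nor x21 = 0 works.
Neither x12 = 1 nor x12 = 0 works.
Backtrack on x11: now try x11 = 1.
Unit clause (~x21) forces x21 = 0.
Unit clause (~x31) forces x31 = 0.
Unit clause (~x41) forces x41 = 0.
Suppose x22 = 1.
Unit clause (~x12) forces x12 = 0.
Unit clause (~x32) forces x32 = 0.
Unit clause (x33) forces x33 = 1.
Unit clause (~x42) forces x42 = 0.
Unit clause (x43) forces x43 = 1.
But (~x43) is also a unit clause — contradiction.
Backtrack on x22: now try x22 = 0.
Unit clause (x23) forces x23 = 1.
Unit clause (~x13) forces x13 = 0.
Unit clause (~x33) forces x33 = 0.
Unit clause (x32) forces x32 = 1.
Unit clause (~x12) forces x12 = 0.
Unit clause (~x42) forces x42 = 0.
Unit clause (x43) forces x43 = 1.
But (~x43) is also a unit clause — contradiction.
Neither x22 = 1 nor x22 = 0 works.
Neither x11 = 1 nor x11 = 0 works.
No assignment satisfies every clause.

Unsatisfiable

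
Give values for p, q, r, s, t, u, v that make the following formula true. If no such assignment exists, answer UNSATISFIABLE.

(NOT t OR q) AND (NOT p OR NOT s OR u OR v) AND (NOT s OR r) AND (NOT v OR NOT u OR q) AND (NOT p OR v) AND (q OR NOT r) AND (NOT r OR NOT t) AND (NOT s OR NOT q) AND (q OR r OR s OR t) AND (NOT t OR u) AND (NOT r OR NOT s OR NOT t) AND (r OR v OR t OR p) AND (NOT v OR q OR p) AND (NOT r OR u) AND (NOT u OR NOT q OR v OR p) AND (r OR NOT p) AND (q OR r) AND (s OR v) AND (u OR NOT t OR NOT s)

Case t = false:
Case s = false:
Unit clause (v) forces v = true.
Case u = true:
Unit clause (q) forces q = true.
Case r = true:
No clause remains; p is free.

p ↦ false, q ↦ true, r ↦ true, s ↦ false, t ↦ false, u ↦ true, v ↦ true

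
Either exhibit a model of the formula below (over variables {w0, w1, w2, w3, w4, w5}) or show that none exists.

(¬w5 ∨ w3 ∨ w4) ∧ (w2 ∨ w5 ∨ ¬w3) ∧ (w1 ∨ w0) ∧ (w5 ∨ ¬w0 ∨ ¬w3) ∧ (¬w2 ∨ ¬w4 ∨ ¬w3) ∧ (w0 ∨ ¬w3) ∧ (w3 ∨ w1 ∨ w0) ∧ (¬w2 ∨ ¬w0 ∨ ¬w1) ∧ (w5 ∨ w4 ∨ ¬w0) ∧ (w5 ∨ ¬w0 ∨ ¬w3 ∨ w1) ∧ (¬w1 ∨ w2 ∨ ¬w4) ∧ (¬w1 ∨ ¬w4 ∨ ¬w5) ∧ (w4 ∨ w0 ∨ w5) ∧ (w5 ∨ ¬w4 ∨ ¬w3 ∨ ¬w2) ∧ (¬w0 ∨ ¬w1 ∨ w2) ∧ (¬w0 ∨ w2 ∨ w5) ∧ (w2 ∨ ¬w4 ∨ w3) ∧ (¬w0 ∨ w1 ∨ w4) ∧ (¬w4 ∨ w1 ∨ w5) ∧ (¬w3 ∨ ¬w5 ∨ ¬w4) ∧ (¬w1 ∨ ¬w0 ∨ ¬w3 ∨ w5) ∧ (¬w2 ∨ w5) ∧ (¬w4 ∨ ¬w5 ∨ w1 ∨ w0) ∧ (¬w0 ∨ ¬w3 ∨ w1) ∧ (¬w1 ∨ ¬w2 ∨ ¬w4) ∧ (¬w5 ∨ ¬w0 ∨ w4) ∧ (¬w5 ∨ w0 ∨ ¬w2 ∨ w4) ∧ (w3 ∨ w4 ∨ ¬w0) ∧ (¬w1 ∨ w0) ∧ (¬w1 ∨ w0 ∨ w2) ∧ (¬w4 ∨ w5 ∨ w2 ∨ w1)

w0 ↦ True; w1 ↦ False; w2 ↦ True; w3 ↦ False; w4 ↦ True; w5 ↦ True

Branch on w1: set w1 = False.
(w0) alone gives w0 = True.
(w4) alone gives w4 = True.
(w5) alone gives w5 = True.
(¬w3) alone gives w3 = False.
(w2) alone gives w2 = True.
All clauses are satisfied.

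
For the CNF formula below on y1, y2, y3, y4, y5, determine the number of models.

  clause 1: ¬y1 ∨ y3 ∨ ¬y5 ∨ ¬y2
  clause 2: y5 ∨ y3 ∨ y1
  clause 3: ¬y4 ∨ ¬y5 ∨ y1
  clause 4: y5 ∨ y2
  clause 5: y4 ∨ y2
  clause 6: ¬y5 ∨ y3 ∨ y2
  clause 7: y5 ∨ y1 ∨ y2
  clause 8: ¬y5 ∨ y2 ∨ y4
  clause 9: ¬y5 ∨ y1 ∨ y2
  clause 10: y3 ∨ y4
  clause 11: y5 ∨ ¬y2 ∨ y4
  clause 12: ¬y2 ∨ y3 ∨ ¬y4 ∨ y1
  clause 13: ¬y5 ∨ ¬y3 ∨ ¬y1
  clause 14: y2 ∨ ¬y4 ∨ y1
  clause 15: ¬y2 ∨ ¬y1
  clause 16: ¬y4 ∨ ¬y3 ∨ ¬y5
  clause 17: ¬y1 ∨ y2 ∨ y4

2

There are 2^5 = 32 truth assignments over (y1, y2, y3, y4, y5).
Split on y2. With y2 = True, the clauses containing y2 are satisfied and ¬y2 drops from the rest; 2 of the 2^4 = 16 assignments to the other variables satisfy what remains.
With y2 = False, by the same count on the reduced clause set, 0 assignments work.
Total: 2 + 0 = 2.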